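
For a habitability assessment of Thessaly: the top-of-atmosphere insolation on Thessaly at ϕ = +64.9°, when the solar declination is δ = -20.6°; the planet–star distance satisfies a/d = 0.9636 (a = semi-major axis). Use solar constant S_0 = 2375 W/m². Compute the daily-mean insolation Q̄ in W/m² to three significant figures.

Q̄ ≈ 23.3 W/m²

cos h₀ = −tan(+64.9°) tan(-20.600°) = 0.8024, h₀ = 0.6395 rad.
Bracket: h₀ sin ϕ sin δ + cos ϕ cos δ sin h₀ = 0.6395×0.90557×-0.35184 + 0.42420×0.93606×0.59678 = -0.203755 + 0.236967 = 0.033212.
Inverse-square distance factor (a/d)² = 0.9636² = 0.928525.
Q̄ = (S_0/π) × 0.928525 × [bracket] = (2375/π) × 0.928525 × 0.033212 = 23.31 W/m².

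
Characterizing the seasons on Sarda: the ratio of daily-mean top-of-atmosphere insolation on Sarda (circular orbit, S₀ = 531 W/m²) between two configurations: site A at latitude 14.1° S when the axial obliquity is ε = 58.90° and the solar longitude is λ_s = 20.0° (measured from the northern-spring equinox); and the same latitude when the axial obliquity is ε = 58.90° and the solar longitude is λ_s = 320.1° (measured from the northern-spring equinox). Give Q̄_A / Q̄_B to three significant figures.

Q̄_A / Q̄_B ≈ 0.793

— Configuration A (φ=-14.1°):
Solar declination: sin δ = sin ε · sin λ_s = sin 58.90° × sin 20.0° = 0.29286, so δ = +17.029°.
cos H₀ = −tan(-14.1°) tan(+17.029°) = 0.0769, H₀ = 1.4938 rad.
Bracket: H₀ sin φ sin δ + cos φ cos δ sin H₀ = 1.4938×-0.24362×0.29286 + 0.96987×0.95616×0.99704 = -0.106577 + 0.924606 = 0.818029.
Q̄ = (S₀/π) × [bracket] = (531/π) × 0.818029 = 138.27 W/m².
— Configuration B (φ=-14.1°):
Solar declination: sin δ = sin ε · sin λ_s = sin 58.90° × sin 320.1° = -0.54925, so δ = -33.316°.
cos H₀ = −tan(-14.1°) tan(-33.316°) = -0.1651, H₀ = 1.7367 rad.
Bracket: H₀ sin φ sin δ + cos φ cos δ sin H₀ = 1.7367×-0.24362×-0.54925 + 0.96987×0.83566×0.98628 = 0.232385 + 0.799362 = 1.031747.
Q̄ = (S₀/π) × [bracket] = (531/π) × 1.031747 = 174.39 W/m².
Ratio Q̄_A / Q̄_B = 138.27 / 174.39 = 0.7929.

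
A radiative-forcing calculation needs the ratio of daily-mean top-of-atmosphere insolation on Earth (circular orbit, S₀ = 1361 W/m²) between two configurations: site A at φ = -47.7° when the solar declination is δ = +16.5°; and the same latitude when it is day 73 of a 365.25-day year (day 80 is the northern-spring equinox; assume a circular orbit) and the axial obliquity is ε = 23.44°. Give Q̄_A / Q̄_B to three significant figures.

— Configuration A (φ=-47.7°):
cos H₀ = −tan(-47.7°) tan(+16.500°) = 0.3255, H₀ = 1.2392 rad.
Bracket: H₀ sin φ sin δ + cos φ cos δ sin H₀ = 1.2392×-0.73963×0.28402 + 0.67301×0.95882×0.94553 = -0.260318 + 0.610146 = 0.349828.
Q̄ = (S₀/π) × [bracket] = (1361/π) × 0.349828 = 151.55 W/m².
— Configuration B (φ=-47.7°):
Solar longitude: λ_s = 360° × (73 − 80)/365.25 = -6.899°, i.e. -6.899° + 360° = 353.101°.
sin δ = sin 23.44° × sin 353.101° = -0.04778, so δ = -2.739°.
cos H₀ = −tan(-47.7°) tan(-2.739°) = -0.0526, H₀ = 1.6234 rad.
Bracket: H₀ sin φ sin δ + cos φ cos δ sin H₀ = 1.6234×-0.73963×-0.04778 + 0.67301×0.99886×0.99862 = 0.057370 + 0.671315 = 0.728685.
Q̄ = (S₀/π) × [bracket] = (1361/π) × 0.728685 = 315.68 W/m².
Ratio Q̄_A / Q̄_B = 151.55 / 315.68 = 0.4801.

Q̄_A / Q̄_B ≈ 0.480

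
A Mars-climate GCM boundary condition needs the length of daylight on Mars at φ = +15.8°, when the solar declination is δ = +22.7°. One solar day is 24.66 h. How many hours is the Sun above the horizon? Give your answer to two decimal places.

cos H₀ = −tan φ · tan δ = −tan(+15.8°) × tan(+22.700°) = -0.1184, so H₀ = 1.6894 rad = 96.80°.
Daylight = 2H₀/(2π) × 24.66 h = (1.6894/π) × 24.66 = 13.26 h.

13.26 h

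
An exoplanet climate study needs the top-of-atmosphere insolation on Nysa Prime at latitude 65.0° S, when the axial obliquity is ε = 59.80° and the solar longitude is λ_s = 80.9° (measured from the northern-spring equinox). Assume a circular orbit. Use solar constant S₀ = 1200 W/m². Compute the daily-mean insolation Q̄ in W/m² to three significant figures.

Q̄ ≈ 0.00 W/m²

Solar declination: sin δ = sin ε · sin λ_s = sin 59.80° × sin 80.9° = 0.85340, so δ = +58.583°.
cos H₀ = −tan(-65.0°) tan(+58.583°) = 3.5109 ≥ 1 ⇒ polar night, H₀ = 0 and Q̄ = 0.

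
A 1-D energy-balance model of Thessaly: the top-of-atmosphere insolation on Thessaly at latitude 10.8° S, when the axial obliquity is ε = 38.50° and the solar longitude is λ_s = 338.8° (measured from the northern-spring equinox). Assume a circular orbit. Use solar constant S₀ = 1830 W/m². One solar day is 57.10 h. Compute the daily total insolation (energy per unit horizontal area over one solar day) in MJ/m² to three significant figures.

123 MJ/m²

Solar declination: sin δ = sin ε · sin λ_s = sin 38.50° × sin 338.8° = -0.22512, so δ = -13.010°.
cos H₀ = −tan(-10.8°) tan(-13.010°) = -0.0441, H₀ = 1.6149 rad.
Bracket: H₀ sin φ sin δ + cos φ cos δ sin H₀ = 1.6149×-0.18738×-0.22512 + 0.98229×0.97433×0.99903 = 0.068121 + 0.956146 = 1.024267.
Q̄ = (S₀/π) × [bracket] = (1830/π) × 1.024267 = 596.64 W/m².
Daily total = Q̄ × 57.10 h × 3600 s/h = 596.64 × 57.10 × 3600 / 10⁶ = 122.6 MJ/m².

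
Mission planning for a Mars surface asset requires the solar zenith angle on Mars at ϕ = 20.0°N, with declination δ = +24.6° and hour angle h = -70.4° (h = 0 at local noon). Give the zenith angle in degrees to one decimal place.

θ_z = 64.6°

cos θ_z = sin ϕ sin δ + cos ϕ cos δ cos h = 0.142376 + 0.286611 = 0.428987.
θ_z = arccos(0.428987) = 64.6°.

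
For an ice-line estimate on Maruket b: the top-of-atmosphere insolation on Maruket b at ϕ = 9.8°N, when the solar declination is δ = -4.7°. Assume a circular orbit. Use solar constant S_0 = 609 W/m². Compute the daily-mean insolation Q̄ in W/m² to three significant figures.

cos h₀ = −tan(+9.8°) tan(-4.700°) = 0.0142, h₀ = 1.5566 rad.
Bracket: h₀ sin ϕ sin δ + cos ϕ cos δ sin h₀ = 1.5566×0.17021×-0.08194 + 0.98541×0.99664×0.99990 = -0.021710 + 0.982001 = 0.960291.
Q̄ = (S_0/π) × [bracket] = (609/π) × 0.960291 = 186.2 W/m².

Q̄ ≈ 186 W/m²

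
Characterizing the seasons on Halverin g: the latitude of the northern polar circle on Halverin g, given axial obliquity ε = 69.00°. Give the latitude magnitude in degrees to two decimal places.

The polar circle is the lowest latitude that experiences at least one full rotation of continuous daylight at the northern-summer solstice; it lies at |ϕ| = 90° − ε = 90° − 69.00° = 21.00°.

21.00°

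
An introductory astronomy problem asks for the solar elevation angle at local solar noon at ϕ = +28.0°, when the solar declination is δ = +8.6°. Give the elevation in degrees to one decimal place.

70.6°

At local noon the hour angle is zero, so the zenith angle equals |ϕ − δ| = |+28.0° − (+8.600°)| = 19.400°.
Elevation = 90° − 19.400° = 70.6°.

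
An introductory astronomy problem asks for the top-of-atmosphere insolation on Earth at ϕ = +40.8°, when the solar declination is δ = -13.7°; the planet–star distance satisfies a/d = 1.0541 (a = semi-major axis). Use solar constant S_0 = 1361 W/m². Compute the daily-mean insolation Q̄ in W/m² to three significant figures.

Q̄ ≈ 245 W/m²

cos h₀ = −tan(+40.8°) tan(-13.700°) = 0.2104, h₀ = 1.3588 rad.
Bracket: h₀ sin ϕ sin δ + cos ϕ cos δ sin h₀ = 1.3588×0.65342×-0.23684 + 0.75700×0.97155×0.97761 = -0.210282 + 0.718996 = 0.508714.
Inverse-square distance factor (a/d)² = 1.0541² = 1.111127.
Q̄ = (S_0/π) × 1.111127 × [bracket] = (1361/π) × 1.111127 × 0.508714 = 244.9 W/m².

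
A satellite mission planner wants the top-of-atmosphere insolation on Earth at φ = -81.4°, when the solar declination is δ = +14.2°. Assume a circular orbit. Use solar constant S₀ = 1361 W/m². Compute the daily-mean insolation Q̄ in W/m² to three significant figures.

Q̄ ≈ 0.00 W/m²

cos H₀ = −tan(-81.4°) tan(+14.200°) = 1.6731 ≥ 1 ⇒ polar night, H₀ = 0 and Q̄ = 0.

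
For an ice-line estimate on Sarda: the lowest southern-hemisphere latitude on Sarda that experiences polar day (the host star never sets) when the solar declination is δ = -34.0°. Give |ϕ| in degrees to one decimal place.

|ϕ| = 56.0°

Polar day requires cos h₀ = −tan ϕ tan δ ≤ −1, i.e. tan ϕ tan δ ≥ 1.
The boundary is |tan ϕ| · |tan δ| = 1, so |ϕ| = 90° − |δ| = 90° − 34.0° = 56.0° in the southern hemisphere.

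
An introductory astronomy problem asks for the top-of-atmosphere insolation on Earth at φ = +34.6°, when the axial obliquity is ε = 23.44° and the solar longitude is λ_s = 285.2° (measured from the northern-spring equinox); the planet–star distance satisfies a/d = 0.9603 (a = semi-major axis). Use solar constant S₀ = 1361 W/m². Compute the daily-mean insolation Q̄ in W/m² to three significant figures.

Solar declination: sin δ = sin ε · sin λ_s = sin 23.44° × sin 285.2° = -0.38387, so δ = -22.574°.
cos H₀ = −tan(+34.6°) tan(-22.574°) = 0.2868, H₀ = 1.2799 rad.
Bracket: H₀ sin φ sin δ + cos φ cos δ sin H₀ = 1.2799×0.56784×-0.38387 + 0.82314×0.92339×0.95799 = -0.278988 + 0.728148 = 0.449160.
Inverse-square distance factor (a/d)² = 0.9603² = 0.922176.
Q̄ = (S₀/π) × 0.922176 × [bracket] = (1361/π) × 0.922176 × 0.449160 = 179.4 W/m².

Q̄ ≈ 179 W/m²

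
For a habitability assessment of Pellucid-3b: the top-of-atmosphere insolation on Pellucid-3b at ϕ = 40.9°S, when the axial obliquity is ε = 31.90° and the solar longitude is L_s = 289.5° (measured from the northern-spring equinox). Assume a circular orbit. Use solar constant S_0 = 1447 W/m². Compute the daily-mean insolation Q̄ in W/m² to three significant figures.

Q̄ ≈ 576 W/m²

Solar declination: sin δ = sin ε · sin L_s = sin 31.90° × sin 289.5° = -0.49813, so δ = -29.876°.
cos h₀ = −tan(-40.9°) tan(-29.876°) = -0.4976, h₀ = 2.0917 rad.
Bracket: h₀ sin ϕ sin δ + cos ϕ cos δ sin h₀ = 2.0917×-0.65474×-0.49813 + 0.75585×0.86710×0.86739 = 0.682199 + 0.568485 = 1.250684.
Q̄ = (S_0/π) × [bracket] = (1447/π) × 1.250684 = 576.1 W/m².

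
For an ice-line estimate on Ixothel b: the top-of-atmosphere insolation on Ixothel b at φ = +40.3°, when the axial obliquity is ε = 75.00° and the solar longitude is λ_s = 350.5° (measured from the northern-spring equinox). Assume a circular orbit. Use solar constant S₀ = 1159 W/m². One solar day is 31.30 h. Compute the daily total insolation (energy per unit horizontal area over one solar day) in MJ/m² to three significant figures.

Solar declination: sin δ = sin ε · sin λ_s = sin 75.00° × sin 350.5° = -0.15942, so δ = -9.173°.
cos H₀ = −tan(+40.3°) tan(-9.173°) = 0.1370, H₀ = 1.4334 rad.
Bracket: H₀ sin φ sin δ + cos φ cos δ sin H₀ = 1.4334×0.64679×-0.15942 + 0.76267×0.98721×0.99058 = -0.147800 + 0.745823 = 0.598023.
Q̄ = (S₀/π) × [bracket] = (1159/π) × 0.598023 = 220.62 W/m².
Daily total = Q̄ × 31.30 h × 3600 s/h = 220.62 × 31.30 × 3600 / 10⁶ = 24.86 MJ/m².

24.9 MJ/m²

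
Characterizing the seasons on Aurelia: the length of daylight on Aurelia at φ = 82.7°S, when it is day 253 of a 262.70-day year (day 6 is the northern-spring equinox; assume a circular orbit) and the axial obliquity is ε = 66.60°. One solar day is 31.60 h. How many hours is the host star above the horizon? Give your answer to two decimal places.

Solar longitude: λ_s = 360° × (253 − 6)/262.70 = 338.485°.
sin δ = sin 66.60° × sin 338.485° = -0.33658, so δ = -19.669°.
Sunrise equation: cos H₀ = −tan φ · tan δ = -2.7902 ≤ −1, so the host star never sets (polar day) and H₀ = π.
Daylight = 2H₀/(2π) × 31.60 h = (3.1416/π) × 31.60 = 31.60 h.

31.60 h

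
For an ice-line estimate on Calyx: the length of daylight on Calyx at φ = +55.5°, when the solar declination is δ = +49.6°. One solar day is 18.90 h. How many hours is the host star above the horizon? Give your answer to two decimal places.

18.90 h

Sunrise equation: cos H₀ = −tan φ · tan δ = -1.7096 ≤ −1, so the host star never sets (polar day) and H₀ = π.
Daylight = 2H₀/(2π) × 18.90 h = (3.1416/π) × 18.90 = 18.90 h.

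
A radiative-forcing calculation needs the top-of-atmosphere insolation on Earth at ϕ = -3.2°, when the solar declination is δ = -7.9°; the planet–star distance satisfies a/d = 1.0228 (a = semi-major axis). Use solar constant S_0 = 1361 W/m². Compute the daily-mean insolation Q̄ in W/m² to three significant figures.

cos h₀ = −tan(-3.2°) tan(-7.900°) = -0.0078, h₀ = 1.5786 rad.
Bracket: h₀ sin ϕ sin δ + cos ϕ cos δ sin h₀ = 1.5786×-0.05582×-0.13744 + 0.99844×0.99051×0.99997 = 0.012111 + 0.988935 = 1.001046.
Inverse-square distance factor (a/d)² = 1.0228² = 1.046120.
Q̄ = (S_0/π) × 1.046120 × [bracket] = (1361/π) × 1.046120 × 1.001046 = 453.7 W/m².

Q̄ ≈ 454 W/m²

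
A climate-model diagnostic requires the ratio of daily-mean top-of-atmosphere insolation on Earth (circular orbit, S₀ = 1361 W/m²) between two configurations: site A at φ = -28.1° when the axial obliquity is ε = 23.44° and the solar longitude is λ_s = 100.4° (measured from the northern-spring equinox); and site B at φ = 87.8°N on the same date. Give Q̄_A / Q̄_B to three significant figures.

— Configuration A (φ=-28.1°):
Solar declination: sin δ = sin ε · sin λ_s = sin 23.44° × sin 100.4° = 0.39125, so δ = +23.033°.
cos H₀ = −tan(-28.1°) tan(+23.033°) = 0.2270, H₀ = 1.3418 rad.
Bracket: H₀ sin φ sin δ + cos φ cos δ sin H₀ = 1.3418×-0.47101×0.39125 + 0.88213×0.92028×0.97389 = -0.247270 + 0.790610 = 0.543340.
Q̄ = (S₀/π) × [bracket] = (1361/π) × 0.543340 = 235.39 W/m².
— Configuration B (φ=+87.8°):
cos H₀ = −tan(+87.8°) tan(+23.033°) = -11.0668 ≤ −1 ⇒ polar day, H₀ = π.
Bracket: H₀ sin φ sin δ + cos φ cos δ sin H₀ = 3.1416×0.99926×0.39125 + 0.03839×0.92028×0.00000 = 1.228241 + 0.000000 = 1.228241.
Q̄ = (S₀/π) × [bracket] = (1361/π) × 1.228241 = 532.10 W/m².
Ratio Q̄_A / Q̄_B = 235.39 / 532.10 = 0.4424.

Q̄_A / Q̄_B ≈ 0.442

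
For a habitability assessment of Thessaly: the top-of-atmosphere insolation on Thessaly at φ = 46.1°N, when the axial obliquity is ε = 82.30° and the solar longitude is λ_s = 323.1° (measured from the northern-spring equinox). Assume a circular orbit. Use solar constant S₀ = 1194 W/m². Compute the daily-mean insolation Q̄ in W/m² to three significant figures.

Solar declination: sin δ = sin ε · sin λ_s = sin 82.30° × sin 323.1° = -0.59501, so δ = -36.513°.
cos H₀ = −tan(+46.1°) tan(-36.513°) = 0.7693, H₀ = 0.6931 rad.
Bracket: H₀ sin φ sin δ + cos φ cos δ sin H₀ = 0.6931×0.72055×-0.59501 + 0.69340×0.80372×0.63889 = -0.297156 + 0.356053 = 0.058897.
Q̄ = (S₀/π) × [bracket] = (1194/π) × 0.058897 = 22.38 W/m².

Q̄ ≈ 22.4 W/m²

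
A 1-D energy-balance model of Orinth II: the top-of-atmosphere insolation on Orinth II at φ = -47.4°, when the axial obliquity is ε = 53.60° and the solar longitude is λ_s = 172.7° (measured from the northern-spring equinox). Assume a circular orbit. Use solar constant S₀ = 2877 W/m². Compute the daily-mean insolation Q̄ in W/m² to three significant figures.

Q̄ ≈ 512 W/m²

Solar declination: sin δ = sin ε · sin λ_s = sin 53.60° × sin 172.7° = 0.10227, so δ = +5.870°.
cos H₀ = −tan(-47.4°) tan(+5.870°) = 0.1118, H₀ = 1.4588 rad.
Bracket: H₀ sin φ sin δ + cos φ cos δ sin H₀ = 1.4588×-0.73610×0.10227 + 0.67688×0.99476×0.99373 = -0.109820 + 0.669111 = 0.559291.
Q̄ = (S₀/π) × [bracket] = (2877/π) × 0.559291 = 512.2 W/m².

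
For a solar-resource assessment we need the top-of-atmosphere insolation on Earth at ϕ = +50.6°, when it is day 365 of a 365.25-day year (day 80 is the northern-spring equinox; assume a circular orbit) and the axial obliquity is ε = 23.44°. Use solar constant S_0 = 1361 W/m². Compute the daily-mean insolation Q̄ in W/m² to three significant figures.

Solar longitude: L_s = 360° × (365 − 80)/365.25 = 280.903°.
sin δ = sin 23.44° × sin 280.903° = -0.39061, so δ = -22.992°.
cos h₀ = −tan(+50.6°) tan(-22.992°) = 0.5166, h₀ = 1.0280 rad.
Bracket: h₀ sin ϕ sin δ + cos ϕ cos δ sin h₀ = 1.0280×0.77273×-0.39061 + 0.63473×0.92056×0.85624 = -0.310287 + 0.500307 = 0.190020.
Q̄ = (S_0/π) × [bracket] = (1361/π) × 0.190020 = 82.32 W/m².

Q̄ ≈ 82.3 W/m²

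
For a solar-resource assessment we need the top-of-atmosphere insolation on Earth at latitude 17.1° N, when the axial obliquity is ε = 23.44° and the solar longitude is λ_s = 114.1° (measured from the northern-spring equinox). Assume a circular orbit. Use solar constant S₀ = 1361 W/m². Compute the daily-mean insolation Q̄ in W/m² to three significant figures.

Q̄ ≈ 461 W/m²

Solar declination: sin δ = sin ε · sin λ_s = sin 23.44° × sin 114.1° = 0.36311, so δ = +21.292°.
cos H₀ = −tan(+17.1°) tan(+21.292°) = -0.1199, H₀ = 1.6910 rad.
Bracket: H₀ sin φ sin δ + cos φ cos δ sin H₀ = 1.6910×0.29404×0.36311 + 0.95579×0.93174×0.99279 = 0.180546 + 0.884127 = 1.064673.
Q̄ = (S₀/π) × [bracket] = (1361/π) × 1.064673 = 461.2 W/m².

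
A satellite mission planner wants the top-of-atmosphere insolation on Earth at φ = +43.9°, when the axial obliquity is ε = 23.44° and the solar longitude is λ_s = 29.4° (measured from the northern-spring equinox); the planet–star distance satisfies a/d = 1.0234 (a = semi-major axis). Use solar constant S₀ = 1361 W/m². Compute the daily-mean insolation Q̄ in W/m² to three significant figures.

Q̄ ≈ 423 W/m²

Solar declination: sin δ = sin ε · sin λ_s = sin 23.44° × sin 29.4° = 0.19528, so δ = +11.261°.
cos H₀ = −tan(+43.9°) tan(+11.261°) = -0.1916, H₀ = 1.7636 rad.
Bracket: H₀ sin φ sin δ + cos φ cos δ sin H₀ = 1.7636×0.69340×0.19528 + 0.72055×0.98075×0.98147 = 0.238804 + 0.693585 = 0.932389.
Inverse-square distance factor (a/d)² = 1.0234² = 1.047348.
Q̄ = (S₀/π) × 1.047348 × [bracket] = (1361/π) × 1.047348 × 0.932389 = 423.1 W/m².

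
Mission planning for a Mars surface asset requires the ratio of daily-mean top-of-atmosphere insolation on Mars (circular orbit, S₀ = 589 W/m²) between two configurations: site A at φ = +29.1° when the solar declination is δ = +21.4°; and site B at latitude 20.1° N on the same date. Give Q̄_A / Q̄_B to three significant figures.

— Configuration A (φ=+29.1°):
cos H₀ = −tan(+29.1°) tan(+21.400°) = -0.2181, H₀ = 1.7907 rad.
Bracket: H₀ sin φ sin δ + cos φ cos δ sin H₀ = 1.7907×0.48634×0.36488 + 0.87377×0.93106×0.97592 = 0.317770 + 0.793942 = 1.111712.
Q̄ = (S₀/π) × [bracket] = (589/π) × 1.111712 = 208.43 W/m².
— Configuration B (φ=+20.1°):
cos H₀ = −tan(+20.1°) tan(+21.400°) = -0.1434, H₀ = 1.7147 rad.
Bracket: H₀ sin φ sin δ + cos φ cos δ sin H₀ = 1.7147×0.34366×0.36488 + 0.93909×0.93106×0.98966 = 0.215014 + 0.865308 = 1.080322.
Q̄ = (S₀/π) × [bracket] = (589/π) × 1.080322 = 202.54 W/m².
Ratio Q̄_A / Q̄_B = 208.43 / 202.54 = 1.029.

Q̄_A / Q̄_B ≈ 1.03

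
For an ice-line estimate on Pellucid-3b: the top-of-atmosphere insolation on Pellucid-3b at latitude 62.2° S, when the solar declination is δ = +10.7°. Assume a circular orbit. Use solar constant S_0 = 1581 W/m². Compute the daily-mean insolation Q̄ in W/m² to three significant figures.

cos h₀ = −tan(-62.2°) tan(+10.700°) = 0.3584, h₀ = 1.2043 rad.
Bracket: h₀ sin ϕ sin δ + cos ϕ cos δ sin h₀ = 1.2043×-0.88458×0.18567 + 0.46639×0.98261×0.93358 = -0.197794 + 0.427841 = 0.230047.
Q̄ = (S_0/π) × [bracket] = (1581/π) × 0.230047 = 115.8 W/m².

Q̄ ≈ 116 W/m²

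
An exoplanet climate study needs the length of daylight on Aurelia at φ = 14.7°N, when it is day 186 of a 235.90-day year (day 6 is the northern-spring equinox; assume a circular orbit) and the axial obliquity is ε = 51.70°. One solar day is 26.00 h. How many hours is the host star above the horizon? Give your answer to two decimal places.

10.22 h

Solar longitude: λ_s = 360° × (186 − 6)/235.90 = 274.693°.
sin δ = sin 51.70° × sin 274.693° = -0.78215, so δ = -51.457°.
cos H₀ = −tan φ · tan δ = −tan(+14.7°) × tan(-51.457°) = 0.3293, so H₀ = 1.2352 rad = 70.77°.
Daylight = 2H₀/(2π) × 26.00 h = (1.2352/π) × 26.00 = 10.22 h.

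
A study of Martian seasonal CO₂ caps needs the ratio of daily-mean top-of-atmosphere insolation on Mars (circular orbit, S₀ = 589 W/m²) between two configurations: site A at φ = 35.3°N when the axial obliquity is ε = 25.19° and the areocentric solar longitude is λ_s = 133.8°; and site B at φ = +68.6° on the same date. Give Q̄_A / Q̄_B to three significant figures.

Q̄_A / Q̄_B ≈ 1.17

— Configuration A (φ=+35.3°):
sin δ = sin 25.19° × sin 133.8° = 0.30720, so δ = +17.890°.
cos H₀ = −tan(+35.3°) tan(+17.890°) = -0.2286, H₀ = 1.8014 rad.
Bracket: H₀ sin φ sin δ + cos φ cos δ sin H₀ = 1.8014×0.57786×0.30720 + 0.81614×0.95165×0.97353 = 0.319782 + 0.756121 = 1.075903.
Q̄ = (S₀/π) × [bracket] = (589/π) × 1.075903 = 201.72 W/m².
— Configuration B (φ=+68.6°):
cos H₀ = −tan(+68.6°) tan(+17.890°) = -0.8237, H₀ = 2.5387 rad.
Bracket: H₀ sin φ sin δ + cos φ cos δ sin H₀ = 2.5387×0.93106×0.30720 + 0.36488×0.95165×0.56702 = 0.726123 + 0.196891 = 0.923014.
Q̄ = (S₀/π) × [bracket] = (589/π) × 0.923014 = 173.05 W/m².
Ratio Q̄_A / Q̄_B = 201.72 / 173.05 = 1.166.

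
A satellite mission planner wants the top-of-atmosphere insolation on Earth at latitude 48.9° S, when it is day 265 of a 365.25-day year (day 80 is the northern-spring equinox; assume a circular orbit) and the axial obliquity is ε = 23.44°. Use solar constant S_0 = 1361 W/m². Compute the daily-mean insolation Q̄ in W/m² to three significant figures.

Q̄ ≈ 293 W/m²

Solar longitude: L_s = 360° × (265 − 80)/365.25 = 182.341°.
sin δ = sin 23.44° × sin 182.341° = -0.01625, so δ = -0.931°.
cos h₀ = −tan(-48.9°) tan(-0.931°) = -0.0186, h₀ = 1.5894 rad.
Bracket: h₀ sin ϕ sin δ + cos ϕ cos δ sin h₀ = 1.5894×-0.75356×-0.01625 + 0.65738×0.99987×0.99983 = 0.019463 + 0.657183 = 0.676646.
Q̄ = (S_0/π) × [bracket] = (1361/π) × 0.676646 = 293.1 W/m².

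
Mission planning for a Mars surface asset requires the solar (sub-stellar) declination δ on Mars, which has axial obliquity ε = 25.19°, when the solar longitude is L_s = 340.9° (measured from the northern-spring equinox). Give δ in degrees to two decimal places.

δ = -8.01°

sin δ = sin ε · sin L_s = sin 25.19° × sin 340.9° = -0.139271.
δ = arcsin(-0.139271) = -8.01°.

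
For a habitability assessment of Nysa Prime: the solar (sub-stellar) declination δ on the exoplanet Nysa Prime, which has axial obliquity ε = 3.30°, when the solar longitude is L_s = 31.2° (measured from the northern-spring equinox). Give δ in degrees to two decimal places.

δ = +1.71°

sin δ = sin ε · sin L_s = sin 3.30° × sin 31.2° = 0.029820.
δ = arcsin(0.029820) = +1.71°.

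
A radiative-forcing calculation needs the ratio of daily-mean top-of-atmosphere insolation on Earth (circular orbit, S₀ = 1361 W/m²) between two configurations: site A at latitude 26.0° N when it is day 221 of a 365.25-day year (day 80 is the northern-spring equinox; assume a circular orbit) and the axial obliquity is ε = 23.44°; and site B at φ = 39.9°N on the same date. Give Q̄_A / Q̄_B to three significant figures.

Q̄_A / Q̄_B ≈ 1.03

— Configuration A (φ=+26.0°):
Solar longitude: λ_s = 360° × (221 − 80)/365.25 = 138.973°.
sin δ = sin 23.44° × sin 138.973° = 0.26111, so δ = +15.136°.
cos H₀ = −tan(+26.0°) tan(+15.136°) = -0.1319, H₀ = 1.7031 rad.
Bracket: H₀ sin φ sin δ + cos φ cos δ sin H₀ = 1.7031×0.43837×0.26111 + 0.89879×0.96531×0.99126 = 0.194942 + 0.860028 = 1.054970.
Q̄ = (S₀/π) × [bracket] = (1361/π) × 1.054970 = 457.03 W/m².
— Configuration B (φ=+39.9°):
cos H₀ = −tan(+39.9°) tan(+15.136°) = -0.2262, H₀ = 1.7989 rad.
Bracket: H₀ sin φ sin δ + cos φ cos δ sin H₀ = 1.7989×0.64145×0.26111 + 0.76717×0.96531×0.97409 = 0.301296 + 0.721369 = 1.022665.
Q̄ = (S₀/π) × [bracket] = (1361/π) × 1.022665 = 443.04 W/m².
Ratio Q̄_A / Q̄_B = 457.03 / 443.04 = 1.032.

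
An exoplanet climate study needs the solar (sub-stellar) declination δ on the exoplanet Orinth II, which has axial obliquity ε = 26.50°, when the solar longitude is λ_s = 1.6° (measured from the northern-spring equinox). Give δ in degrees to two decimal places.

sin δ = sin ε · sin λ_s = sin 26.50° × sin 1.6° = 0.012459.
δ = arcsin(0.012459) = +0.71°.

δ = +0.71°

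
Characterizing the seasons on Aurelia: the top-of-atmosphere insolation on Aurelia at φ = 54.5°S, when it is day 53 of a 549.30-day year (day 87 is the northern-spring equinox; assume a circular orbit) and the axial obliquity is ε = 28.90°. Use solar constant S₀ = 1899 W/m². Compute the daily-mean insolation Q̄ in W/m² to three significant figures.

Solar longitude: λ_s = 360° × (53 − 87)/549.30 = -22.283°, i.e. -22.283° + 360° = 337.717°.
sin δ = sin 28.90° × sin 337.717° = -0.18325, so δ = -10.559°.
cos H₀ = −tan(-54.5°) tan(-10.559°) = -0.2613, H₀ = 1.8352 rad.
Bracket: H₀ sin φ sin δ + cos φ cos δ sin H₀ = 1.8352×-0.81412×-0.18325 + 0.58070×0.98307×0.96525 = 0.273789 + 0.551031 = 0.824820.
Q̄ = (S₀/π) × [bracket] = (1899/π) × 0.824820 = 498.6 W/m².

Q̄ ≈ 499 W/m²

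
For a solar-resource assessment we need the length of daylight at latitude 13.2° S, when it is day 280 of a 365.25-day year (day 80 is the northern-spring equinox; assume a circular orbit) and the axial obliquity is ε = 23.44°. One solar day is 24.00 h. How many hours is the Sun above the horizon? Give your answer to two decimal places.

12.21 h

Solar longitude: λ_s = 360° × (280 − 80)/365.25 = 197.125°.
sin δ = sin 23.44° × sin 197.125° = -0.11713, so δ = -6.727°.
cos H₀ = −tan φ · tan δ = −tan(-13.2°) × tan(-6.727°) = -0.0277, so H₀ = 1.5985 rad = 91.59°.
Daylight = 2H₀/(2π) × 24.00 h = (1.5985/π) × 24.00 = 12.21 h.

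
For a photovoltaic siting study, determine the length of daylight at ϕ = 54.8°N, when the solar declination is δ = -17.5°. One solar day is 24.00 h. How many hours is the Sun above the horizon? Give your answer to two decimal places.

cos h₀ = −tan ϕ · tan δ = −tan(+54.8°) × tan(-17.500°) = 0.4470, so h₀ = 1.1074 rad = 63.45°.
Daylight = 2h₀/(2π) × 24.00 h = (1.1074/π) × 24.00 = 8.46 h.

8.46 h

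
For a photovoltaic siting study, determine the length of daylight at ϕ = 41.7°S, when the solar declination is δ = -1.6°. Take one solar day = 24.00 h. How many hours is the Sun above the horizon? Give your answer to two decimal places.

cos h₀ = −tan ϕ · tan δ = −tan(-41.7°) × tan(-1.600°) = -0.0249, so h₀ = 1.5957 rad = 91.43°.
Daylight = 2h₀/(2π) × 24.00 h = (1.5957/π) × 24.00 = 12.19 h.

12.19 h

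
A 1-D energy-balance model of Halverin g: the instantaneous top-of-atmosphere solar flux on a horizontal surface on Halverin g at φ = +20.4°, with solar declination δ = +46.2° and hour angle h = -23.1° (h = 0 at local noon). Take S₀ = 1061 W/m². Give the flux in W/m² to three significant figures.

cos θ_z = sin φ sin δ + cos φ cos δ cos h = 0.251585 + 0.596719 = 0.848304.
Flux = S₀ · cos θ_z = 1061 × 0.848304 = 900.1 W/m².

900 W/m²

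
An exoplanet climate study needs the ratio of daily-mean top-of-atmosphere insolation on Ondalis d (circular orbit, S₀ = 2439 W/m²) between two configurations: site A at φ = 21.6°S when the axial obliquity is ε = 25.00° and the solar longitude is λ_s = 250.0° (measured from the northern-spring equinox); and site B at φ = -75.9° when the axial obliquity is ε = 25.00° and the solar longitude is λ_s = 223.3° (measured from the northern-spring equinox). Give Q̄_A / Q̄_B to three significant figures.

Q̄_A / Q̄_B ≈ 1.24

— Configuration A (φ=-21.6°):
Solar declination: sin δ = sin ε · sin λ_s = sin 25.00° × sin 250.0° = -0.39713, so δ = -23.399°.
cos H₀ = −tan(-21.6°) tan(-23.399°) = -0.1713, H₀ = 1.7430 rad.
Bracket: H₀ sin φ sin δ + cos φ cos δ sin H₀ = 1.7430×-0.36812×-0.39713 + 0.92978×0.91776×0.98521 = 0.254812 + 0.840694 = 1.095506.
Q̄ = (S₀/π) × [bracket] = (2439/π) × 1.095506 = 850.50 W/m².
— Configuration B (φ=-75.9°):
Solar declination: sin δ = sin ε · sin λ_s = sin 25.00° × sin 223.3° = -0.28984, so δ = -16.848°.
cos H₀ = −tan(-75.9°) tan(-16.848°) = -1.2057 ≤ −1 ⇒ polar day, H₀ = π.
Bracket: H₀ sin φ sin δ + cos φ cos δ sin H₀ = 3.1416×-0.96987×-0.28984 + 0.24362×0.95708×0.00000 = 0.883126 + 0.000000 = 0.883126.
Q̄ = (S₀/π) × [bracket] = (2439/π) × 0.883126 = 685.62 W/m².
Ratio Q̄_A / Q̄_B = 850.50 / 685.62 = 1.240.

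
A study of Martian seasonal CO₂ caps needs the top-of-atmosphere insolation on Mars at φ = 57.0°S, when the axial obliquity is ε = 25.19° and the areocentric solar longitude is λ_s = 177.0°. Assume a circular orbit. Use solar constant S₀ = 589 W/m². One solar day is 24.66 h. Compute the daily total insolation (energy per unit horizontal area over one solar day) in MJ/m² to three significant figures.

sin δ = sin 25.19° × sin 177.0° = 0.02228, so δ = +1.276°.
cos H₀ = −tan(-57.0°) tan(+1.276°) = 0.0343, H₀ = 1.5365 rad.
Bracket: H₀ sin φ sin δ + cos φ cos δ sin H₀ = 1.5365×-0.83867×0.02228 + 0.54464×0.99975×0.99941 = -0.028710 + 0.544183 = 0.515473.
Q̄ = (S₀/π) × [bracket] = (589/π) × 0.515473 = 96.643 W/m².
Daily total = Q̄ × 24.66 h × 3600 s/h = 96.643 × 24.66 × 3600 / 10⁶ = 8.580 MJ/m².

8.58 MJ/m²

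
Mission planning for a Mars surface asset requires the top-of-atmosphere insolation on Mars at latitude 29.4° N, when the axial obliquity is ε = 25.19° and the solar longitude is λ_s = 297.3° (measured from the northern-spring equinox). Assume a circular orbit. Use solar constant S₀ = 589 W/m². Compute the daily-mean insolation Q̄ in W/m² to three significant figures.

Q̄ ≈ 101 W/m²

Solar declination: sin δ = sin ε · sin λ_s = sin 25.19° × sin 297.3° = -0.37821, so δ = -22.223°.
cos H₀ = −tan(+29.4°) tan(-22.223°) = 0.2302, H₀ = 1.3385 rad.
Bracket: H₀ sin φ sin δ + cos φ cos δ sin H₀ = 1.3385×0.49090×-0.37821 + 0.87121×0.92572×0.97314 = -0.248510 + 0.784834 = 0.536324.
Q̄ = (S₀/π) × [bracket] = (589/π) × 0.536324 = 100.6 W/m².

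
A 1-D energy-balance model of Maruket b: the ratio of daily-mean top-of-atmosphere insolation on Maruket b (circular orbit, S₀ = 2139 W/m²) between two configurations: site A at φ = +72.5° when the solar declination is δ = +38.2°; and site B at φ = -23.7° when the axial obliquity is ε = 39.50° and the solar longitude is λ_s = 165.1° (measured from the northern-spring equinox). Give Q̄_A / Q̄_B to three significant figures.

— Configuration A (φ=+72.5°):
cos H₀ = −tan(+72.5°) tan(+38.200°) = -2.4958 ≤ −1 ⇒ polar day, H₀ = π.
Bracket: H₀ sin φ sin δ + cos φ cos δ sin H₀ = 3.1416×0.95372×0.61841 + 0.30071×0.78586×0.00000 = 1.852884 + 0.000000 = 1.852884.
Q̄ = (S₀/π) × [bracket] = (2139/π) × 1.852884 = 1261.6 W/m².
— Configuration B (φ=-23.7°):
Solar declination: sin δ = sin ε · sin λ_s = sin 39.50° × sin 165.1° = 0.16356, so δ = +9.413°.
cos H₀ = −tan(-23.7°) tan(+9.413°) = 0.0728, H₀ = 1.4980 rad.
Bracket: H₀ sin φ sin δ + cos φ cos δ sin H₀ = 1.4980×-0.40195×0.16356 + 0.91566×0.98653×0.99735 = -0.098483 + 0.900932 = 0.802449.
Q̄ = (S₀/π) × [bracket] = (2139/π) × 0.802449 = 546.36 W/m².
Ratio Q̄_A / Q̄_B = 1261.6 / 546.36 = 2.309.

Q̄_A / Q̄_B ≈ 2.31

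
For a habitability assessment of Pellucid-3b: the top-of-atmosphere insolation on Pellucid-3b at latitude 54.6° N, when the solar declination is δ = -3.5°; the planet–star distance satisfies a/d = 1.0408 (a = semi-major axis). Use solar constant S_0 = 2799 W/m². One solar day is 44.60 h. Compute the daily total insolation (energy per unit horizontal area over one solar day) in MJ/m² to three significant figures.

77.8 MJ/m²

cos h₀ = −tan(+54.6°) tan(-3.500°) = 0.0861, h₀ = 1.4846 rad.
Bracket: h₀ sin ϕ sin δ + cos ϕ cos δ sin h₀ = 1.4846×0.81513×-0.06105 + 0.57928×0.99813×0.99629 = -0.073879 + 0.576052 = 0.502173.
Inverse-square distance factor (a/d)² = 1.0408² = 1.083265.
Q̄ = (S_0/π) × 1.083265 × [bracket] = (2799/π) × 1.083265 × 0.502173 = 484.66 W/m².
Daily total = Q̄ × 44.60 h × 3600 s/h = 484.66 × 44.60 × 3600 / 10⁶ = 77.82 MJ/m².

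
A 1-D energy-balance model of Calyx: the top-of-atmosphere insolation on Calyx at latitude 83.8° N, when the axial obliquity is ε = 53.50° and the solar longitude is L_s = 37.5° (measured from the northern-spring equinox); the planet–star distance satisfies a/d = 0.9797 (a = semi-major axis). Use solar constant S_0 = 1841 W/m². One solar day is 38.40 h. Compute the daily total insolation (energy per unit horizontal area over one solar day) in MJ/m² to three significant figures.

119 MJ/m²

Solar declination: sin δ = sin ε · sin L_s = sin 53.50° × sin 37.5° = 0.48936, so δ = +29.298°.
cos h₀ = −tan(+83.8°) tan(+29.298°) = -5.1653 ≤ −1 ⇒ polar day, h₀ = π.
Bracket: h₀ sin ϕ sin δ + cos ϕ cos δ sin h₀ = 3.1416×0.99415×0.48936 + 0.10800×0.87208×0.00000 = 1.528380 + 0.000000 = 1.528380.
Inverse-square distance factor (a/d)² = 0.9797² = 0.959812.
Q̄ = (S_0/π) × 0.959812 × [bracket] = (1841/π) × 0.959812 × 1.528380 = 859.65 W/m².
Daily total = Q̄ × 38.40 h × 3600 s/h = 859.65 × 38.40 × 3600 / 10⁶ = 118.8 MJ/m².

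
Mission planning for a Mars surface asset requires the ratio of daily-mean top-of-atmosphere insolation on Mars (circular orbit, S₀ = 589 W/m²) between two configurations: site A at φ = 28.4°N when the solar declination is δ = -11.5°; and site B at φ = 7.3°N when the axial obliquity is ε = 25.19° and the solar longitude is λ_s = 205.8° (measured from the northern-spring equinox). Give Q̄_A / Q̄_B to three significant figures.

— Configuration A (φ=+28.4°):
cos H₀ = −tan(+28.4°) tan(-11.500°) = 0.1100, H₀ = 1.4606 rad.
Bracket: H₀ sin φ sin δ + cos φ cos δ sin H₀ = 1.4606×0.47562×-0.19937 + 0.87965×0.97992×0.99393 = -0.138500 + 0.856754 = 0.718254.
Q̄ = (S₀/π) × [bracket] = (589/π) × 0.718254 = 134.66 W/m².
— Configuration B (φ=+7.3°):
Solar declination: sin δ = sin ε · sin λ_s = sin 25.19° × sin 205.8° = -0.18524, so δ = -10.675°.
cos H₀ = −tan(+7.3°) tan(-10.675°) = 0.0241, H₀ = 1.5466 rad.
Bracket: H₀ sin φ sin δ + cos φ cos δ sin H₀ = 1.5466×0.12706×-0.18524 + 0.99189×0.98269×0.99971 = -0.036402 + 0.974438 = 0.938036.
Q̄ = (S₀/π) × [bracket] = (589/π) × 0.938036 = 175.87 W/m².
Ratio Q̄_A / Q̄_B = 134.66 / 175.87 = 0.7657.

Q̄_A / Q̄_B ≈ 0.766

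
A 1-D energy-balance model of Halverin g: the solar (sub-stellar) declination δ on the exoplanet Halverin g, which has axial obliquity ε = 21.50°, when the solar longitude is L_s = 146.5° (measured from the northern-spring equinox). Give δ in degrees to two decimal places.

δ = +11.67°

sin δ = sin ε · sin L_s = sin 21.50° × sin 146.5° = 0.202286.
δ = arcsin(0.202286) = +11.67°.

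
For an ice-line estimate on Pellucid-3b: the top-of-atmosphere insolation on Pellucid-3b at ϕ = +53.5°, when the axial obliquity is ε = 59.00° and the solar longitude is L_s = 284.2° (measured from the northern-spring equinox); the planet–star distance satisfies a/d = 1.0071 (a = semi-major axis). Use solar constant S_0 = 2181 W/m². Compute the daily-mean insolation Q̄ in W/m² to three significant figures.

Q̄ ≈ 0.00 W/m²

Solar declination: sin δ = sin ε · sin L_s = sin 59.00° × sin 284.2° = -0.83098, so δ = -56.199°.
cos h₀ = −tan(+53.5°) tan(-56.199°) = 2.0187 ≥ 1 ⇒ polar night, h₀ = 0 and Q̄ = 0.
Inverse-square distance factor (a/d)² = 1.0071² = 1.014250.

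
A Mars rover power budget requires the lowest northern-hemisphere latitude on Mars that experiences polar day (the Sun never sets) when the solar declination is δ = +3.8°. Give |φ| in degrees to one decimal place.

|φ| = 86.2°

Polar day requires cos H₀ = −tan φ tan δ ≤ −1, i.e. tan φ tan δ ≥ 1.
The boundary is |tan φ| · |tan δ| = 1, so |φ| = 90° − |δ| = 90° − 3.8° = 86.2° in the northern hemisphere.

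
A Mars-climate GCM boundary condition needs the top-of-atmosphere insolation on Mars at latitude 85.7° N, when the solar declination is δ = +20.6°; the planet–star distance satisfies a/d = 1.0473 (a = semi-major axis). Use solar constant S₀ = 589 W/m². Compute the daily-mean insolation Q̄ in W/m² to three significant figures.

Q̄ ≈ 227 W/m²

cos H₀ = −tan(+85.7°) tan(+20.600°) = -4.9990 ≤ −1 ⇒ polar day, H₀ = π.
Bracket: H₀ sin φ sin δ + cos φ cos δ sin H₀ = 3.1416×0.99719×0.35184 + 0.07498×0.93606×0.00000 = 1.102235 + 0.000000 = 1.102235.
Inverse-square distance factor (a/d)² = 1.0473² = 1.096837.
Q̄ = (S₀/π) × 1.096837 × [bracket] = (589/π) × 1.096837 × 1.102235 = 226.7 W/m².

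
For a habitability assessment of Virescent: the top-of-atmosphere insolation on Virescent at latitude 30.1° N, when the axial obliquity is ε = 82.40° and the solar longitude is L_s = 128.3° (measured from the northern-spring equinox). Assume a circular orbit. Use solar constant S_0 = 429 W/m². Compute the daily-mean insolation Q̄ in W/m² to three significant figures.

Q̄ ≈ 178 W/m²

Solar declination: sin δ = sin ε · sin L_s = sin 82.40° × sin 128.3° = 0.77788, so δ = +51.067°.
cos h₀ = −tan(+30.1°) tan(+51.067°) = -0.7176, h₀ = 2.3711 rad.
Bracket: h₀ sin ϕ sin δ + cos ϕ cos δ sin h₀ = 2.3711×0.50151×0.77788 + 0.86515×0.62841×0.69649 = 0.925001 + 0.378660 = 1.303661.
Q̄ = (S_0/π) × [bracket] = (429/π) × 1.303661 = 178.0 W/m².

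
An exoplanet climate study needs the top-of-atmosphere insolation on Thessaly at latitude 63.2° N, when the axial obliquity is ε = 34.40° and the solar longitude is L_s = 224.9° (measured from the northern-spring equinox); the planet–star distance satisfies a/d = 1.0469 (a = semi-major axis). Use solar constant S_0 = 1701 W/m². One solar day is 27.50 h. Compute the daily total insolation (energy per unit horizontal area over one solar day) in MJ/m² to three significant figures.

1.20 MJ/m²

Solar declination: sin δ = sin ε · sin L_s = sin 34.40° × sin 224.9° = -0.39879, so δ = -23.503°.
cos h₀ = −tan(+63.2°) tan(-23.503°) = 0.8609, h₀ = 0.5338 rad.
Bracket: h₀ sin ϕ sin δ + cos ϕ cos δ sin h₀ = 0.5338×0.89259×-0.39879 + 0.45088×0.91704×0.50878 = -0.190009 + 0.210368 = 0.020359.
Inverse-square distance factor (a/d)² = 1.0469² = 1.096000.
Q̄ = (S_0/π) × 1.096000 × [bracket] = (1701/π) × 1.096000 × 0.020359 = 12.082 W/m².
Daily total = Q̄ × 27.50 h × 3600 s/h = 12.082 × 27.50 × 3600 / 10⁶ = 1.196 MJ/m².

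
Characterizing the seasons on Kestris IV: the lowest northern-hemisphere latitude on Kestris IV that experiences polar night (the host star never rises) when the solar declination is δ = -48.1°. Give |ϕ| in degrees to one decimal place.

|ϕ| = 41.9°

Polar night requires cos h₀ = −tan ϕ tan δ ≥ 1, i.e. tan ϕ tan δ ≤ −1.
The boundary is |tan ϕ| · |tan δ| = 1, so |ϕ| = 90° − |δ| = 90° − 48.1° = 41.9° in the northern hemisphere.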